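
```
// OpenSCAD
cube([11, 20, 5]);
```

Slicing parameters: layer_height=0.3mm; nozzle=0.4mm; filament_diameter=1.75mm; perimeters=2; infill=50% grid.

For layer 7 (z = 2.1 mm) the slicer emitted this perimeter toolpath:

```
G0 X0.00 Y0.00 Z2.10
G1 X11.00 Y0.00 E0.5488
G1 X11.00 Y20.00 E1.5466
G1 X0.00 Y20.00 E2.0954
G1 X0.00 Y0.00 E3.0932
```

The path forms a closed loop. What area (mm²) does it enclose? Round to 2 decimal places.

Apply the shoelace formula to the sequence of (X, Y) vertices; enclosed area = 220.00 mm².

220.00 mm²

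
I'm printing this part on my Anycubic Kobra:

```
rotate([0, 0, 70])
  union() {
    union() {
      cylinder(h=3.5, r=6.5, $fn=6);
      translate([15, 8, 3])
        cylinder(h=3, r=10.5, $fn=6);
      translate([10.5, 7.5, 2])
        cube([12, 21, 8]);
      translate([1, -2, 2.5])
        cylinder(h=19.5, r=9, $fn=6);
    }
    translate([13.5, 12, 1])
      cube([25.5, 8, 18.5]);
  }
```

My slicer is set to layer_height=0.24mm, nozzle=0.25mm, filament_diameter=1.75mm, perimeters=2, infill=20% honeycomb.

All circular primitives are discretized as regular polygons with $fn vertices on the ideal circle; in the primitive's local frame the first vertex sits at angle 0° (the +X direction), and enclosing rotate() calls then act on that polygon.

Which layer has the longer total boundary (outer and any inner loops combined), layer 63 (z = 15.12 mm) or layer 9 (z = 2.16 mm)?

layer 9 (z = 2.16 mm)

Layer 63 (z = 15.12): the cylinder does not reach this height (z outside [0, 3.5]); the cylinder at (15, 8) is absent (z outside [3, 6]); the cube at (10.5, 7.5) does not reach this height (z outside [2, 10]); the r=9 cylinder at (1, -2) contributes a regular 6-gon of circumradius 9 (perimeter = 2·6·9.000·sin(180°/6) = 54.00 mm); Merging all regions: only the r=9 cylinder at (1, -2) is present, so the union is just that shape — boundary = 54.00 mm; the cube at (13.5, 12) is present — its section is the full 25.5×8 rectangle (perimeter 67.00 mm); Combining (union): the 2 present regions are separate (no shared area or edge), so areas and boundary lengths simply add and each stays a separate island — boundary = 121.00 mm; (rotated 70° about Z; rotation is an isometry so areas/perimeters/island counts are preserved). So its perimeter = 121.00 mm. Layer 9 (z = 2.16): the r=6.5 cylinder gives a regular 6-gon of circumradius 6.5 (constant along its height) (perimeter = 2·6·6.500·sin(180°/6) = 39.00 mm); the cylinder at (15, 8) does not reach this height (z outside [3, 6]); the cube at (10.5, 7.5) is present — its section is the full 12×21 rectangle (perimeter 66.00 mm); the cylinder at (1, -2) does not reach this height (z outside [2.5, 22]); Merging all regions: the 2 present regions are separate (no shared area or edge), so areas and boundary lengths simply add and each stays a separate island — boundary = 105.00 mm; the 25.5×8 cube at (13.5, 12) contributes its full rectangle (perimeter 67.00 mm); Taking the union: the regions partially overlap (shared area 72.00 mm²), so the edge portions inside another operand are dropped and the merged outline is re-measured after clipping — boundary = 138.00 mm; (whole slice rotated 70° about Z — lengths, areas and connectivity unchanged). So its perimeter = 138.00 mm. Layer 9 is larger (138.00 vs 121.00 mm).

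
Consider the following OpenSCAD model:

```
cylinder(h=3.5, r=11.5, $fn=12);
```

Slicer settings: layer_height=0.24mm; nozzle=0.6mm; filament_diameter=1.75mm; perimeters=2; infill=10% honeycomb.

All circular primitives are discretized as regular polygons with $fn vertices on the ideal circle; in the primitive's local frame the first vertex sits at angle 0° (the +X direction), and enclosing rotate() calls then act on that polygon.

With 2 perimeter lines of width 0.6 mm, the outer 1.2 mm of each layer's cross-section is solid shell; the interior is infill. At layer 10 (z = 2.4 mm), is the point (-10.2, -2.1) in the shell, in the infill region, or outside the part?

shell

At z = 2.4 mm: the r=11.5 cylinder contributes a regular 12-gon of circumradius 11.5. Overall, the cross-section is a single solid region. The nearest boundary edge runs (-11.50, 0.00)→(-9.96, -5.75); distance from the point to it = 0.71 mm. The point is inside the cross-section, 0.71 mm from the nearest boundary — within the 1.2 mm shell band (2 × 0.6).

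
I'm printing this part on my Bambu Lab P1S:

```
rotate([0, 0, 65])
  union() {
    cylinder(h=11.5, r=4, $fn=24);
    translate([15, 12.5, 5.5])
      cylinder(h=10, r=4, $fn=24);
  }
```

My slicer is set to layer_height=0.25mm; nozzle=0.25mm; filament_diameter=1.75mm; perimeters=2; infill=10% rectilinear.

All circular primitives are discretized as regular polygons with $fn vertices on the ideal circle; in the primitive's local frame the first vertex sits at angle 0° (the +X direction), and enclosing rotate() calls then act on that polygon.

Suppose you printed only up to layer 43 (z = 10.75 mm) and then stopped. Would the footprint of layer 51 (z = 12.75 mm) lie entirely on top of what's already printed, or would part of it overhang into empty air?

entirely on top

Compare the two slices. At z = 10.75: the r=4 cylinder contributes a regular 24-gon of circumradius 4 (area = (24/2)·4.000²·sin(360°/24) = 49.69 mm²); the r=4 cylinder at (15, 12.5) contributes a regular 24-gon of circumradius 4 (area = (24/2)·4.000²·sin(360°/24) = 49.69 mm²); Merging all regions: the 2 present regions are separate (no shared area or edge), so areas and boundary lengths simply add and each stays a separate island — area = 99.39 mm²; (whole slice rotated 65° about Z — lengths, areas and connectivity unchanged). At z = 12.75: the cylinder is not intersected at this z (z outside [0, 11.5]); the r=4 cylinder at (15, 12.5) gives a regular 24-gon of circumradius 4 (constant along its height) (area = (24/2)·4.000²·sin(360°/24) = 49.69 mm²); Combining (union): only the r=4 cylinder at (15, 12.5) is present, so the union is just that shape — area = 49.69 mm²; (whole slice rotated 65° about Z — lengths, areas and connectivity unchanged). Checking containment: the cross-section at z = 12.75 is a subset of the cross-section at z = 10.75.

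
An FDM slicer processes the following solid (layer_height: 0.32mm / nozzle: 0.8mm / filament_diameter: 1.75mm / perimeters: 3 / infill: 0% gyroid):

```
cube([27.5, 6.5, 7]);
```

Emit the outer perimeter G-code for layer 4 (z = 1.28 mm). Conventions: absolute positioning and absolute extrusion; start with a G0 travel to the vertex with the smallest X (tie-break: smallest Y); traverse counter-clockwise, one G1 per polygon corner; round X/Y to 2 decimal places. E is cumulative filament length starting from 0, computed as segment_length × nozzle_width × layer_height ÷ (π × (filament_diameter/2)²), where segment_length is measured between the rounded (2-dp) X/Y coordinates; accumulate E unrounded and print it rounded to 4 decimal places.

G0 X0.00 Y0.00 Z1.28
G1 X27.50 Y0.00 E2.9269
G1 X27.50 Y6.50 E3.6187
G1 X0.00 Y6.50 E6.5456
G1 X0.00 Y0.00 E7.2374

At z = 1.28 mm: the cube is present — its section is the full 27.5×6.5 rectangle. The outline is a single polygon with 4 vertices. Extrusion per mm of travel: 0.8 × 0.32 / (π × 0.875²) = 0.106432. Accumulating E over each segment gives final E = 7.2374.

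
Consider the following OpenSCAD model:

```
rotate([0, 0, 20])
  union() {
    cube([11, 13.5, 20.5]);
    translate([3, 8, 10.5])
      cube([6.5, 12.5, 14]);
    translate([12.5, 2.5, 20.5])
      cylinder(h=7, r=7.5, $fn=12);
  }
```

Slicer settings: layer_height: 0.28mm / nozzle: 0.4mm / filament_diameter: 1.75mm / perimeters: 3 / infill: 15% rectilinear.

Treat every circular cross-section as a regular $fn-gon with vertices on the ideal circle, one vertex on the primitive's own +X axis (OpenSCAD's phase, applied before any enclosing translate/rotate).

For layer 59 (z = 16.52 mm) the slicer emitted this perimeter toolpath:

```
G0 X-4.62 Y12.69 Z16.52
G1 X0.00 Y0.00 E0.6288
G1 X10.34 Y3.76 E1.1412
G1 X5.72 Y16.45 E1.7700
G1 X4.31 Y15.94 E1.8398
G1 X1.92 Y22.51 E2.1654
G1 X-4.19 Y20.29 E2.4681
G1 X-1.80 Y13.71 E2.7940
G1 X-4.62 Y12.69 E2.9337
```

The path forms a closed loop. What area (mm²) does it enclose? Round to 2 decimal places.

194.06 mm²

Apply the shoelace formula to the sequence of (X, Y) vertices; enclosed area = 194.06 mm².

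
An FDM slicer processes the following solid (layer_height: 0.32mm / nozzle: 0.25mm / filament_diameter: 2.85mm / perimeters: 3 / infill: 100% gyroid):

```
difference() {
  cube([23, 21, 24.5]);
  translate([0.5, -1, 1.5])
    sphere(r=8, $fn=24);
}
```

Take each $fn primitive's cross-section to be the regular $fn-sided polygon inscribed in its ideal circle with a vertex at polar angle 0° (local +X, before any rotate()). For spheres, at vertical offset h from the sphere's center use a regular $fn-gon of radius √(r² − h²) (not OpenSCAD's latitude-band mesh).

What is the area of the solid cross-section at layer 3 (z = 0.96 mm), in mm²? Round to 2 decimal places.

437.97 mm²

At z = 0.96 mm: the 23×21 cube contributes its full rectangle (area 483.00 mm²); the sphere at (0.5, -1): section is a regular 24-gon, circumradius = √(r²−h²) = √(8²−0.54²) = 7.982 (area = (24/2)·7.982²·sin(360°/24) = 197.87 mm²); Subtracting the remaining from the first: starting from the 23×21 cube (483.00 mm²), the r=8 sphere at (0.5, -1) partially overlaps it — only the 45.03 mm² overlap (of its 197.87 mm²) is removed, clipping the outline — area = 437.97 mm². Overall, the cross-section is a single solid region. Net area = 437.97 mm².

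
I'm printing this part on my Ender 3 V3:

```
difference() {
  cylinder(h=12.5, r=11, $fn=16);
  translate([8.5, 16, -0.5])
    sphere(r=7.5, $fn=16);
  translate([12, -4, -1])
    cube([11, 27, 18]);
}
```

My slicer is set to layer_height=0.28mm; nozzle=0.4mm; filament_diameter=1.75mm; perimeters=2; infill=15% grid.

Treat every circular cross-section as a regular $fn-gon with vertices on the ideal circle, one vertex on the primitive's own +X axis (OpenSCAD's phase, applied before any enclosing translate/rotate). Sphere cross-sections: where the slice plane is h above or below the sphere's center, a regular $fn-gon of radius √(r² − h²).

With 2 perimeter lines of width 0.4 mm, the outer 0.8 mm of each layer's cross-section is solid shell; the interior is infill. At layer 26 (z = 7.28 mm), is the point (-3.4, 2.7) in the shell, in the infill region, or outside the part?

At z = 7.28 mm: the r=11 cylinder gives a regular 16-gon of circumradius 11 (constant along its height); the sphere at (8.5, 16) does not reach this height (|z−center|=7.780 > r=7.5); the cube at (12, -4) is present — its section is the full 11×27 rectangle; Taking the first minus the rest: starting from the r=11 cylinder, the 11×27 cube at (12, -4) misses the remaining region (no effect) — 1 connected region. Overall, the cross-section is a single solid region. The nearest boundary edge runs (-10.16, 4.21)→(-7.78, 7.78); distance from the point to it = 6.46 mm. The point is inside the cross-section and 6.46 mm from the nearest boundary — more than the 0.8 mm shell width (2 × 0.4), so it's in the infill interior.

infill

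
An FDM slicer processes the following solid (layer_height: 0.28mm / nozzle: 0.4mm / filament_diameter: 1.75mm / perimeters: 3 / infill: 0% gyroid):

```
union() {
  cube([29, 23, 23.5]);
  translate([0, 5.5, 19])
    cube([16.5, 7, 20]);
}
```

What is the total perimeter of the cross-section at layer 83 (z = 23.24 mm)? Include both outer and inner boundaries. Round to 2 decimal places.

At z = 23.24 mm: the 29×23 cube contributes its full rectangle (perimeter 104.00 mm); the 16.5×7 cube at (0, 5.5) contributes its full rectangle (perimeter 47.00 mm); Taking the union: the 16.5×7 cube at (0, 5.5) lies entirely inside the 29×23 cube, so the union is just the 29×23 cube — boundary = 104.00 mm. Overall, the cross-section is a single solid region. Total boundary length (outer) = 104.00 mm.

104.00 mm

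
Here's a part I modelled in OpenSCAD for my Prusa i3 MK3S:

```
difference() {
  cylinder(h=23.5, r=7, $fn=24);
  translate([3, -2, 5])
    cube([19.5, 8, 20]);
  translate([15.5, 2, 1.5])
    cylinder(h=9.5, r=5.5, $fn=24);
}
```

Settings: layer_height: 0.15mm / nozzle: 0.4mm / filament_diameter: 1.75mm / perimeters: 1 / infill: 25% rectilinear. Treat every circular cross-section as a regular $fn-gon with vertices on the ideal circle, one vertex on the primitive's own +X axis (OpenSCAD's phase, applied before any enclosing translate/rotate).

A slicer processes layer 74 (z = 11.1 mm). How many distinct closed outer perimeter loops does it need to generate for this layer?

1

At z = 11.1 mm: the r=7 cylinder gives a regular 24-gon of circumradius 7 (constant along its height); the cube at (3, -2) (footprint 19.5×8) is included at this height; the cylinder at (15.5, 2) is absent (z outside [1.5, 11]); Subtracting the remaining from the first: starting from the r=7 cylinder, the 19.5×8 cube at (3, -2) partially overlaps it — only the 25.48 mm² overlap (of its 156.00 mm²) is removed, clipping the outline — 1 connected region. The result has 1 disconnected region.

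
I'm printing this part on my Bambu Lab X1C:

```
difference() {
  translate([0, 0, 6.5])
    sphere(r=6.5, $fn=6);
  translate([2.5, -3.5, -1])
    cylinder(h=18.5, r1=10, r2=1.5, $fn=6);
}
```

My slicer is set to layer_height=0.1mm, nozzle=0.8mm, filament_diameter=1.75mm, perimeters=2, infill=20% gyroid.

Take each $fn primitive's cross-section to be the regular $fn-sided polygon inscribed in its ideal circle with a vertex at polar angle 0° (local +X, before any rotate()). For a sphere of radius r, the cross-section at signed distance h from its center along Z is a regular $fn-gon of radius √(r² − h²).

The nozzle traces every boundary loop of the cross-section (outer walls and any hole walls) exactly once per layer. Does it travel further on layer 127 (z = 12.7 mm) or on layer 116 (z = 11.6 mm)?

layer 116 (z = 11.6 mm)

Layer 127 (z = 12.7): the sphere: section is a regular 6-gon, circumradius = √(r²−h²) = √(6.5²−6.2²) = 1.952 (perimeter = 2·6·1.952·sin(180°/6) = 11.71 mm); the cone at (2.5, -3.5) (r1=10→r2=1.5) has section circumradius 3.705 here — a regular 6-gon (perimeter = 2·6·3.705·sin(180°/6) = 22.23 mm); After the difference (first − rest): starting from the r=6.5 sphere, the cone at (2.5, -3.5) partially overlaps it — only the 1.59 mm² overlap (of its 35.67 mm²) is removed, clipping the outline — boundary = 11.71 mm. So its perimeter = 11.71 mm. Layer 116 (z = 11.6): the sphere: section is a regular 6-gon, circumradius = √(r²−h²) = √(6.5²−5.1²) = 4.030 (perimeter = 2·6·4.030·sin(180°/6) = 24.18 mm); the cone at (2.5, -3.5) contributes a regular 6-gon of circumradius 4.211 (interpolated between r1=10 and r2=1.5 at t=0.681) (perimeter = 2·6·4.211·sin(180°/6) = 25.26 mm); Subtracting the remaining from the first: starting from the r=6.5 sphere, the cone at (2.5, -3.5) partially overlaps it — only the 13.52 mm² overlap (of its 46.07 mm²) is removed, clipping the outline — boundary = 24.01 mm. So its perimeter = 24.01 mm. Layer 116 is larger (24.01 vs 11.71 mm).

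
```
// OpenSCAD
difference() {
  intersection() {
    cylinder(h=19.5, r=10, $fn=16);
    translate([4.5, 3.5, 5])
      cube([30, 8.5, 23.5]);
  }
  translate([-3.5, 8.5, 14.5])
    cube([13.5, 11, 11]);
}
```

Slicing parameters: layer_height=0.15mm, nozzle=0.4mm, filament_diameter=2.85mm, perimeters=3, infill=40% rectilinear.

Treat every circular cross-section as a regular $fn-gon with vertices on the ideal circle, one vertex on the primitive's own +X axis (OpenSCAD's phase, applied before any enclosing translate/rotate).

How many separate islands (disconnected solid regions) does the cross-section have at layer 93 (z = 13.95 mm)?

1

At z = 13.95 mm: the cylinder: section is a regular 16-gon, circumradius r=10; the 30×8.5 cube at (4.5, 3.5) contributes its full rectangle; Keeping only the common overlap: the 30×8.5 cube at (4.5, 3.5) partially overlaps the r=10 cylinder; clipping to the common part keeps 15.63 mm² — 1 connected region; the cube at (-3.5, 8.5) is absent (z outside [14.5, 25.5]); Taking the first minus the rest: none of the subtracted shapes is present at this height, so that combined region is unchanged — 1 connected region. Overall, the cross-section is a single solid region. Island count = 1.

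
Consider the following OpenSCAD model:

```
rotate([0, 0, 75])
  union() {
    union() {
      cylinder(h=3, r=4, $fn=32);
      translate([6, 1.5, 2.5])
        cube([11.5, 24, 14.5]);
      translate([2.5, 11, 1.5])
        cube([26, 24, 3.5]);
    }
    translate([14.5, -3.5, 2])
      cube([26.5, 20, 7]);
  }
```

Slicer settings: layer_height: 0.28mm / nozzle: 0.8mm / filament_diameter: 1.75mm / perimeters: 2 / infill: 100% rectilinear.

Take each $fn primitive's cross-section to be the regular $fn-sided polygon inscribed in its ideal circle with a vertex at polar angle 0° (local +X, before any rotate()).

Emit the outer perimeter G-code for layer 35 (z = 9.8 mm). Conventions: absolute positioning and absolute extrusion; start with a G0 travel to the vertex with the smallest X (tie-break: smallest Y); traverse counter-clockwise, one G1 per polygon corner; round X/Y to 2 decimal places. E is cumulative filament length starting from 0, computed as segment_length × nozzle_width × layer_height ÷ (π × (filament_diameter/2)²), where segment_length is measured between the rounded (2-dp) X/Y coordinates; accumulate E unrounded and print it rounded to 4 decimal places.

G0 X-23.08 Y12.40 Z9.80
G1 X0.10 Y6.18 E2.2351
G1 X3.08 Y17.29 E3.3063
G1 X-20.10 Y23.50 E5.5412
G1 X-23.08 Y12.40 E6.6115

At z = 9.8 mm: the cylinder is absent (z outside [0, 3]); the 11.5×24 cube at (6, 1.5) contributes its full rectangle; the cube at (2.5, 11) does not reach this height (z outside [1.5, 5]); Combining (union): only the 11.5×24 cube at (6, 1.5) is present, so the union is just that shape — 1 connected region; the cube at (14.5, -3.5) does not reach this height (z outside [2, 9]); Combining (union): only that combined region is present, so the union is just that shape — 1 connected region; (whole slice rotated 75° about Z — lengths, areas and connectivity unchanged). The outline is a single polygon with 4 vertices. Extrusion per mm of travel: 0.8 × 0.28 / (π × 0.875²) = 0.093128. Accumulating E over each segment gives final E = 6.6115.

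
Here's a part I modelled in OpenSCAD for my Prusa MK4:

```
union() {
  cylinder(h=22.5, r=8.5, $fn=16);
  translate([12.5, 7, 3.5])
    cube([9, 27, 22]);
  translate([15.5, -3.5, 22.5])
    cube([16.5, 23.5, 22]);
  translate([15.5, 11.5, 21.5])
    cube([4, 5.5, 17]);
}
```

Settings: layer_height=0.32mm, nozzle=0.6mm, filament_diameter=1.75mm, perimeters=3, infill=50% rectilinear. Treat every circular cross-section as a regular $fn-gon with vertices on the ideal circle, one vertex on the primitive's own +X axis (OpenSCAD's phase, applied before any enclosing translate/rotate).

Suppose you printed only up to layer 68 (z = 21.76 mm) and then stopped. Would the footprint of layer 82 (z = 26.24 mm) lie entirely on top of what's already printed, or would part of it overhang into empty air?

Compare the two slices. At z = 21.76: the r=8.5 cylinder contributes a regular 16-gon of circumradius 8.5 (area = (16/2)·8.500²·sin(360°/16) = 221.19 mm²); the 9×27 cube at (12.5, 7) contributes its full rectangle (area 243.00 mm²); the cube at (15.5, -3.5) is absent (z outside [22.5, 44.5]); the 4×5.5 cube at (15.5, 11.5) contributes its full rectangle (area 22.00 mm²); Taking the union: the regions partially overlap — summed areas 486.19 mm² minus the doubly-counted overlap 22.00 mm² gives 464.19 mm² — area = 464.19 mm². At z = 26.24: the cylinder does not reach this height (z outside [0, 22.5]); the cube at (12.5, 7) does not reach this height (z outside [3.5, 25.5]); the 16.5×23.5 cube at (15.5, -3.5) contributes its full rectangle (area 387.75 mm²); the cube at (15.5, 11.5) (footprint 4×5.5) is included at this height (area 22.00 mm²); Taking the union: the 4×5.5 cube at (15.5, 11.5) lies entirely inside the 16.5×23.5 cube at (15.5, -3.5), so the union is just the 16.5×23.5 cube at (15.5, -3.5) — area = 387.75 mm². Checking containment: at z = 26.24 the cross-section extends beyond the z = 21.76 cross-section by about 309.75 mm².

part overhangs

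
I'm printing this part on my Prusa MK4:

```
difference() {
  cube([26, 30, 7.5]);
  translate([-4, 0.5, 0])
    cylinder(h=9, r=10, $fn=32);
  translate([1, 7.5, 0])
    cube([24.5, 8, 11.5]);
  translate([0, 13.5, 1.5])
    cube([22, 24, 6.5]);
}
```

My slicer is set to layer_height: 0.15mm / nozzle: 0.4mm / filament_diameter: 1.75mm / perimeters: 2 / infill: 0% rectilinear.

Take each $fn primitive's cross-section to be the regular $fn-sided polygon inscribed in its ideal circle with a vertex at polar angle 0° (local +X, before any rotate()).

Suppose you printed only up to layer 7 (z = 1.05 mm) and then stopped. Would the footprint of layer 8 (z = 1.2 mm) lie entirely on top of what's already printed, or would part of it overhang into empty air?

entirely on top

Compare the two slices. At z = 1.05: the 26×30 cube contributes its full rectangle (area 780.00 mm²); the r=10 cylinder at (-4, 0.5) contributes a regular 32-gon of circumradius 10 (area = (32/2)·10.000²·sin(360°/32) = 312.14 mm²); the cube at (1, 7.5) (footprint 24.5×8) is included at this height (area 196.00 mm²); the cube at (0, 13.5) is not intersected at this z (z outside [1.5, 8]); Taking the first minus the rest: starting from the 26×30 cube (780.00 mm²), the r=10 cylinder at (-4, 0.5) partially overlaps it — only the 42.25 mm² overlap (of its 312.14 mm²) is removed, clipping the outline; the 24.5×8 cube at (1, 7.5) partially overlaps it — only the 194.13 mm² overlap (of its 196.00 mm²) is removed, clipping the outline — area = 543.62 mm². At z = 1.2: the cube (footprint 26×30) is included at this height (area 780.00 mm²); the r=10 cylinder at (-4, 0.5) gives a regular 32-gon of circumradius 10 (constant along its height) (area = (32/2)·10.000²·sin(360°/32) = 312.14 mm²); the cube at (1, 7.5) (footprint 24.5×8) is included at this height (area 196.00 mm²); the cube at (0, 13.5) does not reach this height (z outside [1.5, 8]); After the difference (first − rest): starting from the 26×30 cube (780.00 mm²), the r=10 cylinder at (-4, 0.5) partially overlaps it — only the 42.25 mm² overlap (of its 312.14 mm²) is removed, clipping the outline; the 24.5×8 cube at (1, 7.5) partially overlaps it — only the 194.13 mm² overlap (of its 196.00 mm²) is removed, clipping the outline — area = 543.62 mm². Checking containment: the cross-section at z = 1.2 is a subset of the cross-section at z = 1.05.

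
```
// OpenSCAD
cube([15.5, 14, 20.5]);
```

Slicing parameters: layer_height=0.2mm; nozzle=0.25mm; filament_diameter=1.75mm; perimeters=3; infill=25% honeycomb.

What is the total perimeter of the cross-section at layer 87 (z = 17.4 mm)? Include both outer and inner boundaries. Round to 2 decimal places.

At z = 17.4 mm: the 15.5×14 cube contributes its full rectangle (perimeter 59.00 mm). Overall, the cross-section is a single solid region. Total boundary length (outer) = 59.00 mm.

59.00 mm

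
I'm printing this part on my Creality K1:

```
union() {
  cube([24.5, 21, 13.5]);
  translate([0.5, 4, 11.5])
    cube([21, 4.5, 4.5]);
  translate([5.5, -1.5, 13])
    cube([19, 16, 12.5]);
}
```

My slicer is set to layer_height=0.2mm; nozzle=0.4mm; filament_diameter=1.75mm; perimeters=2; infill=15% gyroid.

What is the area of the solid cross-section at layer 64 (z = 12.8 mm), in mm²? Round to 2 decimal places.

514.50 mm²

At z = 12.8 mm: the cube is present — its section is the full 24.5×21 rectangle (area 514.50 mm²); the cube at (0.5, 4) is present — its section is the full 21×4.5 rectangle (area 94.50 mm²); the cube at (5.5, -1.5) is not intersected at this z (z outside [13, 25.5]); Taking the union: the 21×4.5 cube at (0.5, 4) lies entirely inside the 24.5×21 cube, so the union is just the 24.5×21 cube — area = 514.50 mm². Overall, the cross-section is a single solid region. Net area = 514.50 mm².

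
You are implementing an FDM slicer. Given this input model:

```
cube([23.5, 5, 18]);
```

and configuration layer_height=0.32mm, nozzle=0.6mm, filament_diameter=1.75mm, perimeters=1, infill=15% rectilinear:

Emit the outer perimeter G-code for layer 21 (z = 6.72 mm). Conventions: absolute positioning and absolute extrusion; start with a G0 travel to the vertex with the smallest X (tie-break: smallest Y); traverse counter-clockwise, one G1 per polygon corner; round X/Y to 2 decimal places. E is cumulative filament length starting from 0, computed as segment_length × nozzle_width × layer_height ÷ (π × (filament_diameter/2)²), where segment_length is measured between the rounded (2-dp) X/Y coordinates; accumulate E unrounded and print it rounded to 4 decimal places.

G0 X0.00 Y0.00 Z6.72
G1 X23.50 Y0.00 E1.8759
G1 X23.50 Y5.00 E2.2750
G1 X0.00 Y5.00 E4.1509
G1 X0.00 Y0.00 E4.5500

At z = 6.72 mm: the cube is present — its section is the full 23.5×5 rectangle. The outline is a single polygon with 4 vertices. Extrusion per mm of travel: 0.6 × 0.32 / (π × 0.875²) = 0.079824. Accumulating E over each segment gives final E = 4.5500.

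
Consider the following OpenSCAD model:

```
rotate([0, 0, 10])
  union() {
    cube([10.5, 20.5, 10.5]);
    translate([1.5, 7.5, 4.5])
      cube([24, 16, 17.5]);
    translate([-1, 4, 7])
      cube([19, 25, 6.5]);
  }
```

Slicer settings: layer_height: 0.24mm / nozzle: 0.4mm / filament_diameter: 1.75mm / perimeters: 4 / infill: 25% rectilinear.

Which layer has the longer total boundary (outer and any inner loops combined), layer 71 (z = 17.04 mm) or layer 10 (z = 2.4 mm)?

layer 71 (z = 17.04 mm)

Layer 71 (z = 17.04): the cube is absent (z outside [0, 10.5]); the cube at (1.5, 7.5) is present — its section is the full 24×16 rectangle (perimeter 80.00 mm); the cube at (-1, 4) is absent (z outside [7, 13.5]); Taking the union: only the 24×16 cube at (1.5, 7.5) is present, so the union is just that shape — boundary = 80.00 mm; (whole slice rotated 10° about Z — lengths, areas and connectivity unchanged). So its perimeter = 80.00 mm. Layer 10 (z = 2.4): the cube is present — its section is the full 10.5×20.5 rectangle (perimeter 62.00 mm); the cube at (1.5, 7.5) is absent (z outside [4.5, 22]); the cube at (-1, 4) is not intersected at this z (z outside [7, 13.5]); Combining (union): only the 10.5×20.5 cube is present, so the union is just that shape — boundary = 62.00 mm; (rotated 10° about Z; rotation is an isometry so areas/perimeters/island counts are preserved). So its perimeter = 62.00 mm. Layer 71 is larger (80.00 vs 62.00 mm).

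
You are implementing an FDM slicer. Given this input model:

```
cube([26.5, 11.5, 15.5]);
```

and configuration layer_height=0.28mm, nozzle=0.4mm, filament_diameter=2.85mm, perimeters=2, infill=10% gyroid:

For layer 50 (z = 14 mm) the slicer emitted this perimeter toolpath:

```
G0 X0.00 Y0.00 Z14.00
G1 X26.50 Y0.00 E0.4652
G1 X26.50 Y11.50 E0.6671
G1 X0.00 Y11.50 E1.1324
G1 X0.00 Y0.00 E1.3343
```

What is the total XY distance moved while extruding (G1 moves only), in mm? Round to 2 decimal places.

76.00 mm

Sum the Euclidean lengths of each G1 segment: total = 76.00 mm.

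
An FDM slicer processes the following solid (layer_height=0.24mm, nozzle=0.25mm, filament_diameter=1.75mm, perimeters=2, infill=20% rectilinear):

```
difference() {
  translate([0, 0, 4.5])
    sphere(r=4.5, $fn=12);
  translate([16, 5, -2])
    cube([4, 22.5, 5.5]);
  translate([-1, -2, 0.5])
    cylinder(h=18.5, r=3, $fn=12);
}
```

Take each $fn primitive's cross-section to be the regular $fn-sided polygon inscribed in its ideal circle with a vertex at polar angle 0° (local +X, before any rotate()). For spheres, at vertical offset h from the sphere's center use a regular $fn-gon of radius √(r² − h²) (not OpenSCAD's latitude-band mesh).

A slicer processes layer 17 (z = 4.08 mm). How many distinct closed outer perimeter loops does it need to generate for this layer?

At z = 4.08 mm: the sphere: section is a regular 12-gon, circumradius = √(r²−h²) = √(4.5²−0.42²) = 4.480; the cube at (16, 5) is not intersected at this z (z outside [-2, 3.5]); the cylinder at (-1, -2): section is a regular 12-gon, circumradius r=3; Taking the first minus the rest: starting from the r=4.5 sphere, the r=3 cylinder at (-1, -2) partially overlaps it — only the 23.84 mm² overlap (of its 27.00 mm²) is removed, clipping the outline — 1 connected region. The result has 1 disconnected region.

1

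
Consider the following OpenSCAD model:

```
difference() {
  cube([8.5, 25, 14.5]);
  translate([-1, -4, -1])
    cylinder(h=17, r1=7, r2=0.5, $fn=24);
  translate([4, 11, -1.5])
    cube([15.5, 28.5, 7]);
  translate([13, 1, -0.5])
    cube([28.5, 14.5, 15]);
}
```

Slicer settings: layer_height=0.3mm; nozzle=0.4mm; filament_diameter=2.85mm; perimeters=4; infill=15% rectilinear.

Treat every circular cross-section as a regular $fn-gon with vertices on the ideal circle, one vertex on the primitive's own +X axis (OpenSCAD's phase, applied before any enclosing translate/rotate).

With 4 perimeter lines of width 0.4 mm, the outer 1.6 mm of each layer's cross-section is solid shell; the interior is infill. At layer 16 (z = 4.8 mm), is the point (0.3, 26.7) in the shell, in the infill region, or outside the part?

outside

At z = 4.8 mm: the 8.5×25 cube contributes its full rectangle; the cone at (-1, -4) (r1=7→r2=0.5) has section circumradius 4.782 here — a regular 24-gon; the 15.5×28.5 cube at (4, 11) contributes its full rectangle; the cube at (13, 1) is present — its section is the full 28.5×14.5 rectangle; After the difference (first − rest): starting from the 8.5×25 cube, the cone at (-1, -4) partially overlaps it — only the 0.60 mm² overlap (of its 71.03 mm²) is removed, clipping the outline; the 15.5×28.5 cube at (4, 11) partially overlaps it — only the 63.00 mm² overlap (of its 441.75 mm²) is removed, clipping the outline; the 28.5×14.5 cube at (13, 1) misses the remaining region (no effect) — 1 connected region. Overall, the cross-section is a single solid region. The nearest boundary edge runs (0.00, 25.00)→(4.00, 25.00); distance from the point to it = 1.70 mm. The point is not inside any of the regions above, so it lies outside the cross-section (1.70 mm from the nearest boundary).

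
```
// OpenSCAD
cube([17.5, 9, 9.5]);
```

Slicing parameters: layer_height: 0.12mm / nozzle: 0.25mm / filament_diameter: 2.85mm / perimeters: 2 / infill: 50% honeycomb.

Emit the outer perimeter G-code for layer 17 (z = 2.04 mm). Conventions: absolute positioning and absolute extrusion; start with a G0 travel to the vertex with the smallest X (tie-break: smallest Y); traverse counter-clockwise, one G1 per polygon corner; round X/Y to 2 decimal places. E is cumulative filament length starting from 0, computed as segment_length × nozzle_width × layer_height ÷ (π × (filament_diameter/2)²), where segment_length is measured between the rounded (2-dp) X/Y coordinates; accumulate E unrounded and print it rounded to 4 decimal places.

G0 X0.00 Y0.00 Z2.04
G1 X17.50 Y0.00 E0.0823
G1 X17.50 Y9.00 E0.1246
G1 X0.00 Y9.00 E0.2069
G1 X0.00 Y0.00 E0.2492

At z = 2.04 mm: the cube is present — its section is the full 17.5×9 rectangle. The outline is a single polygon with 4 vertices. Extrusion per mm of travel: 0.25 × 0.12 / (π × 1.425²) = 0.004703. Accumulating E over each segment gives final E = 0.2492.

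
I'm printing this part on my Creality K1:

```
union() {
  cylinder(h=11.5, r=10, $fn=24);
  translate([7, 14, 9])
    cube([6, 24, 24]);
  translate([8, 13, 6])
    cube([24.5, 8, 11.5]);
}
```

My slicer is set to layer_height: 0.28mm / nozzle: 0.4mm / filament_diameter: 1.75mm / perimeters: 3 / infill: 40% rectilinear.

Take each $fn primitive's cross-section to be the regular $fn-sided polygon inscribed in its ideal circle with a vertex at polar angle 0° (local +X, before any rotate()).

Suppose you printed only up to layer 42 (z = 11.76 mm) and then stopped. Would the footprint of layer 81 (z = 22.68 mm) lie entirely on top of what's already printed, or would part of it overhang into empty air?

Compare the two slices. At z = 11.76: the cylinder does not reach this height (z outside [0, 11.5]); the cube at (7, 14) (footprint 6×24) is included at this height (area 144.00 mm²); the cube at (8, 13) is present — its section is the full 24.5×8 rectangle (area 196.00 mm²); Taking the union: the regions partially overlap — summed areas 340.00 mm² minus the doubly-counted overlap 35.00 mm² gives 305.00 mm² — area = 305.00 mm². At z = 22.68: the cylinder is absent (z outside [0, 11.5]); the cube at (7, 14) (footprint 6×24) is included at this height (area 144.00 mm²); the cube at (8, 13) is not intersected at this z (z outside [6, 17.5]); Merging all regions: only the 6×24 cube at (7, 14) is present, so the union is just that shape — area = 144.00 mm². Checking containment: the cross-section at z = 22.68 is a subset of the cross-section at z = 11.76.

entirely on top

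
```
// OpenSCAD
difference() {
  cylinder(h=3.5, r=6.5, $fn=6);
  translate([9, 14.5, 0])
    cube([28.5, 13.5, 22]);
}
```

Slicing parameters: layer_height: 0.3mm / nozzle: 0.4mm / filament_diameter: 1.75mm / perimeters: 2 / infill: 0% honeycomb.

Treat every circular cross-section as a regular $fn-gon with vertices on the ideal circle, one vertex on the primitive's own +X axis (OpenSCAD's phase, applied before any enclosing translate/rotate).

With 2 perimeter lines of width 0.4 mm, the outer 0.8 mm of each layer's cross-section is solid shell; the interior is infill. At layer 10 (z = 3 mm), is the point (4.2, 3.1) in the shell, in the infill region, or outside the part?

shell

At z = 3 mm: the r=6.5 cylinder gives a regular 6-gon of circumradius 6.5 (constant along its height); the 28.5×13.5 cube at (9, 14.5) contributes its full rectangle; Taking the first minus the rest: starting from the r=6.5 cylinder, the 28.5×13.5 cube at (9, 14.5) misses the remaining region (no effect) — 1 connected region. Overall, the cross-section is a single solid region. The nearest boundary edge runs (3.25, 5.63)→(6.50, 0.00); distance from the point to it = 0.44 mm. The point is inside the cross-section, 0.44 mm from the nearest boundary — within the 0.8 mm shell band (2 × 0.4).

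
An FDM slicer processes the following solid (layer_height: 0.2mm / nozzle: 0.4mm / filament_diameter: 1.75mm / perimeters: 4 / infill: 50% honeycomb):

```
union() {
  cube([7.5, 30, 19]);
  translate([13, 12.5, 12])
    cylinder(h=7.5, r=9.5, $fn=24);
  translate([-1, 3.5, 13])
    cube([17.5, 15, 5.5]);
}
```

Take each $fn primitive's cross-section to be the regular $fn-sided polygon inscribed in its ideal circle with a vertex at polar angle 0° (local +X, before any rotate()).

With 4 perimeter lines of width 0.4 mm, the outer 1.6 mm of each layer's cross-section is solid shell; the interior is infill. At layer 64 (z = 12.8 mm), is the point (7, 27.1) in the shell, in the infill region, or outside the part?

shell

At z = 12.8 mm: the cube (footprint 7.5×30) is included at this height; the r=9.5 cylinder at (13, 12.5) contributes a regular 24-gon of circumradius 9.5; the cube at (-1, 3.5) is not intersected at this z (z outside [13, 18.5]); Taking the union: the regions partially overlap (shared area 42.45 mm²), so overlapping operands fuse into one piece — 1 connected region. Overall, the cross-section is a single solid region. The nearest boundary edge runs (7.50, 30.00)→(7.50, 20.15); distance from the point to it = 0.50 mm. The point is inside the cross-section, 0.50 mm from the nearest boundary — within the 1.6 mm shell band (4 × 0.4).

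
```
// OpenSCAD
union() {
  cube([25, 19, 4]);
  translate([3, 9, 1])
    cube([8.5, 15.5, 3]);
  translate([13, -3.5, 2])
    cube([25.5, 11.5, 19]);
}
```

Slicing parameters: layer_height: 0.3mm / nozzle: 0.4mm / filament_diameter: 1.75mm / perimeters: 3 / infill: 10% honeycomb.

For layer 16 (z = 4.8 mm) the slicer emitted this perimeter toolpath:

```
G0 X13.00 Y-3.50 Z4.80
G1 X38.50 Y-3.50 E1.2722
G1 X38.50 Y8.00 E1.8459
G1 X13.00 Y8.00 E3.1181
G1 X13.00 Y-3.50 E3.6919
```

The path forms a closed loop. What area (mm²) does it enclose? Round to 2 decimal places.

Apply the shoelace formula to the sequence of (X, Y) vertices; enclosed area = 293.25 mm².

293.25 mm²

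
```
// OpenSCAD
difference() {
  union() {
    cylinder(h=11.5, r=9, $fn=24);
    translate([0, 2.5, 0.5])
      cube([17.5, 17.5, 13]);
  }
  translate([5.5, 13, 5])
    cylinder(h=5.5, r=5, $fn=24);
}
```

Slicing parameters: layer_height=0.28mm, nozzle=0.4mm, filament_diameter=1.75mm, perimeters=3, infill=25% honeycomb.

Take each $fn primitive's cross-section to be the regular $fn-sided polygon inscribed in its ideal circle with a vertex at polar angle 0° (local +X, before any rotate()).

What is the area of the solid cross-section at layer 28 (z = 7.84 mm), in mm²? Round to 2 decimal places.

439.37 mm²

At z = 7.84 mm: the r=9 cylinder contributes a regular 24-gon of circumradius 9 (area = (24/2)·9.000²·sin(360°/24) = 251.57 mm²); the cube at (0, 2.5) is present — its section is the full 17.5×17.5 rectangle (area 306.25 mm²); Merging all regions: the regions partially overlap — summed areas 557.82 mm² minus the doubly-counted overlap 40.81 mm² gives 517.01 mm² — area = 517.01 mm²; the r=5 cylinder at (5.5, 13) gives a regular 24-gon of circumradius 5 (constant along its height) (area = (24/2)·5.000²·sin(360°/24) = 77.65 mm²); After the difference (first − rest): starting from that combined region (517.01 mm²), the r=5 cylinder at (5.5, 13) lies wholly inside it (removes its full 77.65 mm² and its 31.33 mm outline becomes a hole wall) — area = 439.37 mm². Overall, the cross-section is one region with 1 hole. Net area = 439.37 mm².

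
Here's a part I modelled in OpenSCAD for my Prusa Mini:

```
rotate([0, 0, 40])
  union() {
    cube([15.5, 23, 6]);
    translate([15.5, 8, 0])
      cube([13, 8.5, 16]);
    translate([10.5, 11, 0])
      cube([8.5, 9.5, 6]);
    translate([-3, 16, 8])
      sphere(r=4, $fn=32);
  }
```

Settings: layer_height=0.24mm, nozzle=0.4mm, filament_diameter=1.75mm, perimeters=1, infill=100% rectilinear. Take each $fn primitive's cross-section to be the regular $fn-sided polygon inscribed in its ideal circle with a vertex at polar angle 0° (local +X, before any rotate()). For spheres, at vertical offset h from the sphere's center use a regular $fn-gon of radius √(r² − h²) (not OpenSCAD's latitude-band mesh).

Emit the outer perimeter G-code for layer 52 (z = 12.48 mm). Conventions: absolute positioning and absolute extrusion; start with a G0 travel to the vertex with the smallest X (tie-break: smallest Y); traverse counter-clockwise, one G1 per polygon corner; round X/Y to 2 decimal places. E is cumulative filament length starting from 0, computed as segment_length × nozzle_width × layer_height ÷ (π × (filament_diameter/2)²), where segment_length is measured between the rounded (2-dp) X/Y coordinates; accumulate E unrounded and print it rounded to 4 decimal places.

At z = 12.48 mm: the cube is not intersected at this z (z outside [0, 6]); the cube at (15.5, 8) (footprint 13×8.5) is included at this height; the cube at (10.5, 11) is not intersected at this z (z outside [0, 6]); the sphere at (-3, 16) is not intersected at this z (|z−center|=4.480 > r=4); Combining (union): only the 13×8.5 cube at (15.5, 8) is present, so the union is just that shape — 1 connected region; (whole slice rotated 40° about Z — lengths, areas and connectivity unchanged). The outline is a single polygon with 4 vertices. Extrusion per mm of travel: 0.4 × 0.24 / (π × 0.875²) = 0.039912. Accumulating E over each segment gives final E = 1.7162.

G0 X1.27 Y22.60 Z12.48
G1 X6.73 Y16.09 E0.3391
G1 X16.69 Y24.45 E0.8581
G1 X11.23 Y30.96 E1.1972
G1 X1.27 Y22.60 E1.7162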